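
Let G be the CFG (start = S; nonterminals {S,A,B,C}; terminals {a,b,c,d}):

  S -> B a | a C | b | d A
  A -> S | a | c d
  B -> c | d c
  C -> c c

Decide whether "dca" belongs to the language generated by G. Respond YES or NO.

Convert to CNF:
  S -> B T0 | T0 C | T2 A | b
  A -> B T0 | T0 C | T1 T2 | T2 A | a | b
  B -> T2 T1 | c
  C -> T1 T1
  T0 -> a
  T1 -> c
  T2 -> d

CYK fill:
  T[0,0] 'd' = {T2}  orig:{}
  T[1,1] 'c' = {B,T1}  orig:{B}
  T[2,2] 'a' = {A,T0}  orig:{A}
  T[0,1] 'dc' = {B}
  T[1,2] 'ca' = {A,S}
  T[0,2] 'dca' = {A,S}

S ∈ T[0,2] ⇒ YES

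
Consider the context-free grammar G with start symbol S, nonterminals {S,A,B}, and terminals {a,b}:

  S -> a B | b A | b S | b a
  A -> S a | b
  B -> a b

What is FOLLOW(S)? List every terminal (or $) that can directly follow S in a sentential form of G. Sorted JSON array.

Compute FIRST by fixpoint:
pass 1:
  A via A→b: +{b}
  B via B→a b: +{a}
  S via S→a B: +{a}
  S via S→b A: +{b}
  FIRST(S)={a,b}  FIRST(A)={b}  FIRST(B)={a}
pass 2:
  A via A→S a: +{a}
  FIRST(S)={a,b}  FIRST(A)={a,b}  FIRST(B)={a}
pass 3: — fixpoint
  FIRST(S)={a,b}  FIRST(A)={a,b}  FIRST(B)={a}

FOLLOW iteration:
FOLLOW(S) := {$}
pass 1:
  A→S a: FOLLOW(S) ⊇ FIRST(a) = {a}; new: +{a}
  S→a B: FOLLOW(B) ⊇ FOLLOW(S) ⊇ {$,a}; new: +{$,a}
  S→b A: FOLLOW(A) ⊇ FOLLOW(S) ⊇ {$,a}; new: +{$,a}
  FOLLOW[S]={$,a}  FOLLOW[A]={$,a}  FOLLOW[B]={$,a}
pass 2: — fixpoint
  FOLLOW[S]={$,a}  FOLLOW[A]={$,a}  FOLLOW[B]={$,a}

FOLLOW(S) = ["$", "a"]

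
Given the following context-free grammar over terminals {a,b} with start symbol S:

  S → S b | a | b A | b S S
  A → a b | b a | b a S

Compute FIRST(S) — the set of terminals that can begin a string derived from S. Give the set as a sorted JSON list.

Compute FIRST by fixpoint:
[1]
  A via A→a b: +{a}
  A via A→b a: +{b}
  S via S→a: +{a}
  S via S→b A: +{b}
  S: {a,b}  A: {a,b}
[2] done
  S: {a,b}  A: {a,b}

FIRST(S) = ["a", "b"]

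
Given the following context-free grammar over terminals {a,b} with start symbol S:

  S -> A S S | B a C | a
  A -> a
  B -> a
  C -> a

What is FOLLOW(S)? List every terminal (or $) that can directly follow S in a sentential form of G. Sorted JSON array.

Compute FIRST by fixpoint:
iter 1:
  A via A→a: +{a}
  B via B→a: +{a}
  C via C→a: +{a}
  S via S→A S S: +{a}
  S: {a}  A: {a}  B: {a}  C: {a}
iter 2: (no change)
  S: {a}  A: {a}  B: {a}  C: {a}

FOLLOW iteration:
seed FOLLOW(S) with $
pass 1:
  S→A S S: FOLLOW(A) ⊇ FIRST(S) = {a}; new: +{a}
  S→A S S: FOLLOW(S) ⊇ FIRST(S) = {a}; new: +{a}
  S→B a C: FOLLOW(B) ⊇ FIRST(a) = {a}; new: +{a}
  S→B a C: FOLLOW(C) ⊇ FOLLOW(S) ⊇ {$,a}; new: +{$,a}
  FOLLOW(S)={$,a}  FOLLOW(A)={a}  FOLLOW(B)={a}  FOLLOW(C)={$,a}
pass 2: (stable)
  FOLLOW(S)={$,a}  FOLLOW(A)={a}  FOLLOW(B)={a}  FOLLOW(C)={$,a}

FOLLOW(S) = ["$", "a"]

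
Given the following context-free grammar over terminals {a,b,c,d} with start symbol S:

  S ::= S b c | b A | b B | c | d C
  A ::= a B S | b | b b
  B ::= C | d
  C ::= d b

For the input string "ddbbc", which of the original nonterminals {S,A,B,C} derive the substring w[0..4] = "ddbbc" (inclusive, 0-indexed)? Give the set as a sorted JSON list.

Convert to CNF:
  S -> S X5 | T1 A | T1 B | T2 C | c
  A -> T0 X4 | T1 T1 | b
  B -> T2 T1 | d
  C -> T2 T1
  T0 -> a
  T1 -> b
  T2 -> d
  T3 -> c
  X4 -> B S
  X5 -> T1 T3

CYK fill (cells [i..j] with 0 ≤ i ≤ j ≤ 4 only):
  cell(0,0) d: {B,T2}  orig:{B}
  cell(1,1) d: {B,T2}  orig:{B}
  cell(2,2) b: {A,T1}  orig:{A}
  cell(3,3) b: {A,T1}  orig:{A}
  cell(4,4) c: {S,T3}  orig:{S}
  cell(0,1) dd: ∅
  cell(1,2) db: {B,C}
  cell(2,3) bb: {A,S}
  cell(3,4) bc: {X5}  orig:{}
  cell(0,2) ddb: {S}
  cell(1,3) dbb: {X4}  orig:{}
  cell(2,4) bbc: ∅
  cell(0,3) ddbb: ∅
  cell(1,4) dbbc: ∅
  cell(0,4) ddbbc: {S}

Original NTs in T[0,4] deriving "ddbbc": ["S"]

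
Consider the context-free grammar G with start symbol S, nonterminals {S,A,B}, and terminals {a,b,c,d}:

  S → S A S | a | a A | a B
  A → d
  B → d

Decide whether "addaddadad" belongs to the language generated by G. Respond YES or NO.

CNF form of G:
  S -> S X1 | T0 A | T0 B | a
  A -> d
  B -> d
  T0 -> a
  X1 -> A S

CYK fill:
  T[0,0] 'a' = {S,T0}  orig:{S}
  T[1,1] 'd' = {A,B}
  T[2,2] 'd' = {A,B}
  T[3,3] 'a' = {S,T0}  orig:{S}
  T[4,4] 'd' = {A,B}
  T[5,5] 'd' = {A,B}
  T[6,6] 'a' = {S,T0}  orig:{S}
  T[7,7] 'd' = {A,B}
  T[8,8] 'a' = {S,T0}  orig:{S}
  T[9,9] 'd' = {A,B}
  T[0,1] 'ad' = {S}
  T[1,2] 'dd' = ∅
  T[2,3] 'da' = {X1}  orig:{}
  T[3,4] 'ad' = {S}
  T[4,5] 'dd' = ∅
  T[5,6] 'da' = {X1}  orig:{}
  T[6,7] 'ad' = {S}
  T[7,8] 'da' = {X1}  orig:{}
  T[8,9] 'ad' = {S}
  T[0,2] 'add' = ∅
  T[1,3] 'dda' = ∅
  T[2,4] 'dad' = {X1}  orig:{}
  T[3,5] 'add' = ∅
  T[4,6] 'dda' = ∅
  T[5,7] 'dad' = {X1}  orig:{}
  T[6,8] 'ada' = {S}
  T[7,9] 'dad' = {X1}  orig:{}
  T[0,3] 'adda' = {S}
  T[1,4] 'ddad' = ∅
  T[2,5] 'dadd' = ∅
  T[3,6] 'adda' = {S}
  T[4,7] 'ddad' = ∅
  T[5,8] 'dada' = {X1}  orig:{}
  T[6,9] 'adad' = {S}
  T[0,4] 'addad' = {S}
  T[1,5] 'ddadd' = ∅
  T[2,6] 'dadda' = {X1}  orig:{}
  T[3,7] 'addad' = {S}
  T[4,8] 'ddada' = ∅
  T[5,9] 'dadad' = {X1}  orig:{}
  T[0,5] 'addadd' = ∅
  T[1,6] 'ddadda' = ∅
  T[2,7] 'daddad' = {X1}  orig:{}
  T[3,8] 'addada' = {S}
  T[4,9] 'ddadad' = ∅
  T[0,6] 'addadda' = {S}
  T[1,7] 'ddaddad' = ∅
  T[2,8] 'daddada' = {X1}  orig:{}
  T[3,9] 'addadad' = {S}
  T[0,7] 'addaddad' = {S}
  T[1,8] 'ddaddada' = ∅
  T[2,9] 'daddadad' = {X1}  orig:{}
  T[0,8] 'addaddada' = {S}
  T[1,9] 'ddaddadad' = ∅
  T[0,9] 'addaddadad' = {S}

S ∈ T[0,9] ⇒ YES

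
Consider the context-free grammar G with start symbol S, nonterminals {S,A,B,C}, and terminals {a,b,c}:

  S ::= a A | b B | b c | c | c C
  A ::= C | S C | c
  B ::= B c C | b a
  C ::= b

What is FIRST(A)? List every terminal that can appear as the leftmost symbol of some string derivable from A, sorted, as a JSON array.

FIRST sets, iterate to fixpoint:
[1]
  A via A→c: +{c}
  B via B→b a: +{b}
  C via C→b: +{b}
  S via S→a A: +{a}
  S via S→b B: +{b}
  S via S→c: +{c}
  S: {a,b,c}  A: {c}  B: {b}  C: {b}
[2]
  A via A→C: +{b}
  A via A→S C: +{a}
  S: {a,b,c}  A: {a,b,c}  B: {b}  C: {b}
[3] (stable)
  S: {a,b,c}  A: {a,b,c}  B: {b}  C: {b}

FIRST(A) = ["a", "b", "c"]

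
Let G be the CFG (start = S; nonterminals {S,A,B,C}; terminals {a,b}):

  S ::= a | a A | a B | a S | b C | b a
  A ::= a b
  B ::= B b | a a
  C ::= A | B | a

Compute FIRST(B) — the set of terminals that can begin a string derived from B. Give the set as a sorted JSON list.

FIRST iteration:
[1]
  A via A→a b: +{a}
  B via B→a a: +{a}
  C via C→A: +{a}
  S via S→a: +{a}
  S via S→b C: +{b}
  FIRST(S)={a,b}  FIRST(A)={a}  FIRST(B)={a}  FIRST(C)={a}
[2] (no change)
  FIRST(S)={a,b}  FIRST(A)={a}  FIRST(B)={a}  FIRST(C)={a}

FIRST(B) = ["a"]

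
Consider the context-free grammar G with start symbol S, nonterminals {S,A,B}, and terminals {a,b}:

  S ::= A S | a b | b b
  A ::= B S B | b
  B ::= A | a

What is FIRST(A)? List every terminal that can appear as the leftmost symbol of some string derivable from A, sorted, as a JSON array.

Compute FIRST by fixpoint:
round 1:
  A via A→b: +{b}
  B via B→A: +{b}
  B via B→a: +{a}
  S via S→A S: +{b}
  S via S→a b: +{a}
  FIRST[S]={a,b}  FIRST[A]={b}  FIRST[B]={a,b}
round 2:
  A via A→B S B: +{a}
  FIRST[S]={a,b}  FIRST[A]={a,b}  FIRST[B]={a,b}
round 3: — fixpoint
  FIRST[S]={a,b}  FIRST[A]={a,b}  FIRST[B]={a,b}

FIRST(A) = ["a", "b"]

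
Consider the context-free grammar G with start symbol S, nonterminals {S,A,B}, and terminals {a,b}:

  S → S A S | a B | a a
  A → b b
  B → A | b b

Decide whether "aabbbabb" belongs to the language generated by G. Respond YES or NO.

Convert to CNF:
  S -> S X2 | T1 B | T1 T1
  A -> T0 T0
  B -> T0 T0
  T0 -> b
  T1 -> a
  X2 -> A S

CYK table (by increasing span):
  cell(0,0) a: {T1}  orig:{}
  cell(1,1) a: {T1}  orig:{}
  cell(2,2) b: {T0}  orig:{}
  cell(3,3) b: {T0}  orig:{}
  cell(4,4) b: {T0}  orig:{}
  cell(5,5) a: {T1}  orig:{}
  cell(6,6) b: {T0}  orig:{}
  cell(7,7) b: {T0}  orig:{}
  cell(0,1) aa: {S}
  cell(1,2) ab: ∅
  cell(2,3) bb: {A,B}
  cell(3,4) bb: {A,B}
  cell(4,5) ba: ∅
  cell(5,6) ab: ∅
  cell(6,7) bb: {A,B}
  cell(0,2) aab: ∅
  cell(1,3) abb: {S}
  cell(2,4) bbb: ∅
  cell(3,5) bba: ∅
  cell(4,6) bab: ∅
  cell(5,7) abb: {S}
  cell(0,3) aabb: ∅
  cell(1,4) abbb: ∅
  cell(2,5) bbba: ∅
  cell(3,6) bbab: ∅
  cell(4,7) babb: ∅
  cell(0,4) aabbb: ∅
  cell(1,5) abbba: ∅
  cell(2,6) bbbab: ∅
  cell(3,7) bbabb: {X2}  orig:{}
  cell(0,5) aabbba: ∅
  cell(1,6) abbbab: ∅
  cell(2,7) bbbabb: ∅
  cell(0,6) aabbbab: ∅
  cell(1,7) abbbabb: ∅
  cell(0,7) aabbbabb: ∅

S ∉ T[0,7] ⇒ NO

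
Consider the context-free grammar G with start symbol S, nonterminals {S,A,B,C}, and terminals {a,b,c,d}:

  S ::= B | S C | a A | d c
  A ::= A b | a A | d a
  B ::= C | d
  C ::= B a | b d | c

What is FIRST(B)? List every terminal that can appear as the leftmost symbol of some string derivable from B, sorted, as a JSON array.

Compute FIRST by fixpoint:
iter 1:
  A via A→a A: +{a}
  A via A→d a: +{d}
  B via B→d: +{d}
  C via C→B a: +{d}
  C via C→b d: +{b}
  C via C→c: +{c}
  S via S→B: +{d}
  S via S→a A: +{a}
  S: {a,d}  A: {a,d}  B: {d}  C: {b,c,d}
iter 2:
  B via B→C: +{b,c}
  S via S→B: +{b,c}
  S: {a,b,c,d}  A: {a,d}  B: {b,c,d}  C: {b,c,d}
iter 3: (stable)
  S: {a,b,c,d}  A: {a,d}  B: {b,c,d}  C: {b,c,d}

FIRST(B) = ["b", "c", "d"]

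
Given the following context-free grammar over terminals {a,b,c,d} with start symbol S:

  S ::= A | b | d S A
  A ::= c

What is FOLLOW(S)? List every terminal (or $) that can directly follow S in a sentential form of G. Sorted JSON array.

FIRST sets, iterate to fixpoint:
round 1:
  A via A→c: +{c}
  S via S→A: +{c}
  S via S→b: +{b}
  S via S→d S A: +{d}
  S: {b,c,d}  A: {c}
round 2: (stable)
  S: {b,c,d}  A: {c}

FOLLOW sets:
FOLLOW(S) := {$}
round 1:
  S→A: FOLLOW(A) ⊇ FOLLOW(S) ⊇ {$}; new: +{$}
  S→d S A: FOLLOW(S) ⊇ FIRST(A) = {c}; new: +{c}
  S→d S A: FOLLOW(A) ⊇ FOLLOW(S) ⊇ {$,c}; new: +{c}
  S: {$,c}  A: {$,c}
round 2: — fixpoint
  S: {$,c}  A: {$,c}

FOLLOW(S) = ["$", "c"]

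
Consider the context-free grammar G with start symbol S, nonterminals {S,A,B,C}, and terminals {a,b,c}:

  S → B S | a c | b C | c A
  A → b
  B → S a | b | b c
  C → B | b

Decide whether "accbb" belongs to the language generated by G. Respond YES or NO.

CNF form of G:
  S -> B S | T0 T2 | T1 C | T2 A
  A -> b
  B -> S T0 | T1 T2 | b
  C -> S T0 | T1 T2 | b
  T0 -> a
  T1 -> b
  T2 -> c

CYK table (by increasing span):
  T[0,0] 'a' = {T0}  orig:{}
  T[1,1] 'c' = {T2}  orig:{}
  T[2,2] 'c' = {T2}  orig:{}
  T[3,3] 'b' = {A,B,C,T1}  orig:{A,B,C}
  T[4,4] 'b' = {A,B,C,T1}  orig:{A,B,C}
  T[0,1] 'ac' = {S}
  T[1,2] 'cc' = ∅
  T[2,3] 'cb' = {S}
  T[3,4] 'bb' = {S}
  T[0,2] 'acc' = ∅
  T[1,3] 'ccb' = ∅
  T[2,4] 'cbb' = ∅
  T[0,3] 'accb' = ∅
  T[1,4] 'ccbb' = ∅
  T[0,4] 'accbb' = ∅

S ∉ T[0,4] ⇒ NO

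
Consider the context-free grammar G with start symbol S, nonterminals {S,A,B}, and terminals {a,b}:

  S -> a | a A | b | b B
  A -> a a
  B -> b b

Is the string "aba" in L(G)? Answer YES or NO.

CNF form of G:
  S -> T0 A | T1 B | a | b
  A -> T0 T0
  B -> T1 T1
  T0 -> a
  T1 -> b

CYK table (by increasing span):
  [0..0]={S,T0}  "a"  orig:{S}
  [1..1]={S,T1}  "b"  orig:{S}
  [2..2]={S,T0}  "a"  orig:{S}
  [0..1]=∅  "ab"
  [1..2]=∅  "ba"
  [0..2]=∅  "aba"

S ∉ T[0,2] ⇒ NO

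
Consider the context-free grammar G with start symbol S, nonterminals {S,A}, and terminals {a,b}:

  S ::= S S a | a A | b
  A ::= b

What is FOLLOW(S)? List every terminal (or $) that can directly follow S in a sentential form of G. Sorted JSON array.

FIRST iteration:
iter 1:
  A via A→b: +{b}
  S via S→a A: +{a}
  S via S→b: +{b}
  FIRST(S)={a,b}  FIRST(A)={b}
iter 2: done
  FIRST(S)={a,b}  FIRST(A)={b}

FOLLOW sets:
seed FOLLOW(S) with $
iter 1:
  S→S S a: FOLLOW(S) ⊇ FIRST(S) = {a,b}; new: +{a,b}
  S→a A: FOLLOW(A) ⊇ FOLLOW(S) ⊇ {$,a,b}; new: +{$,a,b}
  S: {$,a,b}  A: {$,a,b}
iter 2: (stable)
  S: {$,a,b}  A: {$,a,b}

FOLLOW(S) = ["$", "a", "b"]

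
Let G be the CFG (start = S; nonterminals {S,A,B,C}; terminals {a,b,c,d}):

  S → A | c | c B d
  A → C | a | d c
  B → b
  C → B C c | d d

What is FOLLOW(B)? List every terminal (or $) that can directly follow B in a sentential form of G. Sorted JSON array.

FIRST iteration:
pass 1:
  A via A→a: +{a}
  A via A→d c: +{d}
  B via B→b: +{b}
  C via C→B C c: +{b}
  C via C→d d: +{d}
  S via S→A: +{a,d}
  S via S→c: +{c}
  S: {a,c,d}  A: {a,d}  B: {b}  C: {b,d}
pass 2:
  A via A→C: +{b}
  S via S→A: +{b}
  S: {a,b,c,d}  A: {a,b,d}  B: {b}  C: {b,d}
pass 3: done
  S: {a,b,c,d}  A: {a,b,d}  B: {b}  C: {b,d}

Compute FOLLOW by fixpoint:
initialize: $ ∈ FOLLOW(S)
round 1:
  C→B C c: FOLLOW(B) ⊇ FIRST(C) = {b,d}; new: +{b,d}
  C→B C c: FOLLOW(C) ⊇ FIRST(c) = {c}; new: +{c}
  S→A: FOLLOW(A) ⊇ FOLLOW(S) ⊇ {$}; new: +{$}
  S: {$}  A: {$}  B: {b,d}  C: {c}
round 2:
  A→C: FOLLOW(C) ⊇ FOLLOW(A) ⊇ {$}; new: +{$}
  S: {$}  A: {$}  B: {b,d}  C: {$,c}
round 3: (stable)
  S: {$}  A: {$}  B: {b,d}  C: {$,c}

FOLLOW(B) = ["b", "d"]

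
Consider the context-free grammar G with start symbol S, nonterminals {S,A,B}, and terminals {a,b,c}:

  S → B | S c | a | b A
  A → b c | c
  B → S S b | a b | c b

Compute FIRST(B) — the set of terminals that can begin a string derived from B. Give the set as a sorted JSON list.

FIRST iteration:
[1]
  A via A→b c: +{b}
  A via A→c: +{c}
  B via B→a b: +{a}
  B via B→c b: +{c}
  S via S→B: +{a,c}
  S via S→b A: +{b}
  FIRST(S)={a,b,c}  FIRST(A)={b,c}  FIRST(B)={a,c}
[2]
  B via B→S S b: +{b}
  FIRST(S)={a,b,c}  FIRST(A)={b,c}  FIRST(B)={a,b,c}
[3] done
  FIRST(S)={a,b,c}  FIRST(A)={b,c}  FIRST(B)={a,b,c}

FIRST(B) = ["a", "b", "c"]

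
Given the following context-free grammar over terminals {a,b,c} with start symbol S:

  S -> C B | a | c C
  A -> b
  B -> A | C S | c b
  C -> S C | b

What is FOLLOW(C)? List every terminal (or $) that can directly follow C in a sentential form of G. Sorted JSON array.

FIRST iteration:
iter 1:
  A via A→b: +{b}
  B via B→A: +{b}
  B via B→c b: +{c}
  C via C→b: +{b}
  S via S→C B: +{b}
  S via S→a: +{a}
  S via S→c C: +{c}
  FIRST(S)={a,b,c}  FIRST(A)={b}  FIRST(B)={b,c}  FIRST(C)={b}
iter 2:
  C via C→S C: +{a,c}
  FIRST(S)={a,b,c}  FIRST(A)={b}  FIRST(B)={b,c}  FIRST(C)={a,b,c}
iter 3:
  B via B→C S: +{a}
  FIRST(S)={a,b,c}  FIRST(A)={b}  FIRST(B)={a,b,c}  FIRST(C)={a,b,c}
iter 4: done
  FIRST(S)={a,b,c}  FIRST(A)={b}  FIRST(B)={a,b,c}  FIRST(C)={a,b,c}

Compute FOLLOW by fixpoint:
initialize: $ ∈ FOLLOW(S)
round 1:
  B→C S: FOLLOW(C) ⊇ FIRST(S) = {a,b,c}; new: +{a,b,c}
  C→S C: FOLLOW(S) ⊇ FIRST(C) = {a,b,c}; new: +{a,b,c}
  S→C B: FOLLOW(B) ⊇ FOLLOW(S) ⊇ {$,a,b,c}; new: +{$,a,b,c}
  S→c C: FOLLOW(C) ⊇ FOLLOW(S) ⊇ {$,a,b,c}; new: +{$}
  FOLLOW(S)={$,a,b,c}  FOLLOW(A)={}  FOLLOW(B)={$,a,b,c}  FOLLOW(C)={$,a,b,c}
round 2:
  B→A: FOLLOW(A) ⊇ FOLLOW(B) ⊇ {$,a,b,c}; new: +{$,a,b,c}
  FOLLOW(S)={$,a,b,c}  FOLLOW(A)={$,a,b,c}  FOLLOW(B)={$,a,b,c}  FOLLOW(C)={$,a,b,c}
round 3: — fixpoint
  FOLLOW(S)={$,a,b,c}  FOLLOW(A)={$,a,b,c}  FOLLOW(B)={$,a,b,c}  FOLLOW(C)={$,a,b,c}

FOLLOW(C) = ["$", "a", "b", "c"]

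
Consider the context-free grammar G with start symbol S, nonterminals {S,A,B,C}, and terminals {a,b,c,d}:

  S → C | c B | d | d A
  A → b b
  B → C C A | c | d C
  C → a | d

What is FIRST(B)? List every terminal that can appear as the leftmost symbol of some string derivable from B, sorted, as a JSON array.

FIRST sets, iterate to fixpoint:
pass 1:
  A via A→b b: +{b}
  B via B→c: +{c}
  B via B→d C: +{d}
  C via C→a: +{a}
  C via C→d: +{d}
  S via S→C: +{a,d}
  S via S→c B: +{c}
  S: {a,c,d}  A: {b}  B: {c,d}  C: {a,d}
pass 2:
  B via B→C C A: +{a}
  S: {a,c,d}  A: {b}  B: {a,c,d}  C: {a,d}
pass 3: done
  S: {a,c,d}  A: {b}  B: {a,c,d}  C: {a,d}

FIRST(B) = ["a", "c", "d"]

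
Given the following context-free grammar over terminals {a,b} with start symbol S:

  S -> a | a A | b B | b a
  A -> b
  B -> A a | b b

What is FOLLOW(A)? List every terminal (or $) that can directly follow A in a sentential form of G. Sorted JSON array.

Compute FIRST by fixpoint:
[1]
  A via A→b: +{b}
  B via B→A a: +{b}
  S via S→a: +{a}
  S via S→b B: +{b}
  S: {a,b}  A: {b}  B: {b}
[2] (stable)
  S: {a,b}  A: {b}  B: {b}

FOLLOW iteration:
seed FOLLOW(S) with $
pass 1:
  B→A a: FOLLOW(A) ⊇ FIRST(a) = {a}; new: +{a}
  S→a A: FOLLOW(A) ⊇ FOLLOW(S) ⊇ {$}; new: +{$}
  S→b B: FOLLOW(B) ⊇ FOLLOW(S) ⊇ {$}; new: +{$}
  S: {$}  A: {$,a}  B: {$}
pass 2: (no change)
  S: {$}  A: {$,a}  B: {$}

FOLLOW(A) = ["$", "a"]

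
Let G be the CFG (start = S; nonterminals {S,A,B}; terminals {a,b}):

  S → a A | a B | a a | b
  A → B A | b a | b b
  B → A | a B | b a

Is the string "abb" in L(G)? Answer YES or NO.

CNF form of G:
  S -> T1 A | T1 B | T1 T1 | b
  A -> B A | T0 T0 | T0 T1
  B -> B A | T0 T0 | T0 T1 | T1 B
  T0 -> b
  T1 -> a

CYK table (by increasing span):
  cell(0,0) a: {T1}  orig:{}
  cell(1,1) b: {S,T0}  orig:{S}
  cell(2,2) b: {S,T0}  orig:{S}
  cell(0,1) ab: ∅
  cell(1,2) bb: {A,B}
  cell(0,2) abb: {B,S}

S ∈ T[0,2] ⇒ YES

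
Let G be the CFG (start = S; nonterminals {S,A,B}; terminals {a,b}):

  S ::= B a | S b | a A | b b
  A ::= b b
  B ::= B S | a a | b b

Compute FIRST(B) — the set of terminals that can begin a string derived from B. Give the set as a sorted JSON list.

FIRST iteration:
iter 1:
  A via A→b b: +{b}
  B via B→a a: +{a}
  B via B→b b: +{b}
  S via S→B a: +{a,b}
  FIRST[S]={a,b}  FIRST[A]={b}  FIRST[B]={a,b}
iter 2: — fixpoint
  FIRST[S]={a,b}  FIRST[A]={b}  FIRST[B]={a,b}

FIRST(B) = ["a", "b"]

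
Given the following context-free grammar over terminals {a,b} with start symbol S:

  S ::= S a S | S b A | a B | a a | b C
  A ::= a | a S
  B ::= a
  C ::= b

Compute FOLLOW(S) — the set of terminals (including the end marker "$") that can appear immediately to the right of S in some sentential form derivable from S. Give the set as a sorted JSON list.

FIRST iteration:
iter 1:
  A via A→a: +{a}
  B via B→a: +{a}
  C via C→b: +{b}
  S via S→a B: +{a}
  S via S→b C: +{b}
  S: {a,b}  A: {a}  B: {a}  C: {b}
iter 2: (stable)
  S: {a,b}  A: {a}  B: {a}  C: {b}

FOLLOW sets:
initialize: $ ∈ FOLLOW(S)
[1]
  S→S a S: FOLLOW(S) ⊇ FIRST(a) = {a}; new: +{a}
  S→S b A: FOLLOW(S) ⊇ FIRST(b) = {b}; new: +{b}
  S→S b A: FOLLOW(A) ⊇ FOLLOW(S) ⊇ {$,a,b}; new: +{$,a,b}
  S→a B: FOLLOW(B) ⊇ FOLLOW(S) ⊇ {$,a,b}; new: +{$,a,b}
  S→b C: FOLLOW(C) ⊇ FOLLOW(S) ⊇ {$,a,b}; new: +{$,a,b}
  FOLLOW[S]={$,a,b}  FOLLOW[A]={$,a,b}  FOLLOW[B]={$,a,b}  FOLLOW[C]={$,a,b}
[2] (stable)
  FOLLOW[S]={$,a,b}  FOLLOW[A]={$,a,b}  FOLLOW[B]={$,a,b}  FOLLOW[C]={$,a,b}

FOLLOW(S) = ["$", "a", "b"]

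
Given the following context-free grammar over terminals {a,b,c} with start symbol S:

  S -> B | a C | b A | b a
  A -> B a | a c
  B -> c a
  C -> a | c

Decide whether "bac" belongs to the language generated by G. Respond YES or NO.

Convert to CNF:
  S -> T0 C | T1 T0 | T2 A | T2 T0
  A -> B T0 | T0 T1
  B -> T1 T0
  C -> a | c
  T0 -> a
  T1 -> c
  T2 -> b

CYK table (by increasing span):
  cell(0,0) b: {T2}  orig:{}
  cell(1,1) a: {C,T0}  orig:{C}
  cell(2,2) c: {C,T1}  orig:{C}
  cell(0,1) ba: {S}
  cell(1,2) ac: {A,S}
  cell(0,2) bac: {S}

S ∈ T[0,2] ⇒ YES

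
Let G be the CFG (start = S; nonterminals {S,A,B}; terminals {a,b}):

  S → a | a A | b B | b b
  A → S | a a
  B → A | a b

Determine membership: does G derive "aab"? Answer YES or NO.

Convert to CNF:
  S -> T0 A | T1 B | T1 T1 | a
  A -> T0 A | T0 T0 | T1 B | T1 T1 | a
  B -> T0 A | T0 T0 | T0 T1 | T1 B | T1 T1 | a
  T0 -> a
  T1 -> b

CYK table (by increasing span):
  T[0,0] 'a' = {A,B,S,T0}  orig:{A,B,S}
  T[1,1] 'a' = {A,B,S,T0}  orig:{A,B,S}
  T[2,2] 'b' = {T1}  orig:{}
  T[0,1] 'aa' = {A,B,S}
  T[1,2] 'ab' = {B}
  T[0,2] 'aab' = ∅

S ∉ T[0,2] ⇒ NO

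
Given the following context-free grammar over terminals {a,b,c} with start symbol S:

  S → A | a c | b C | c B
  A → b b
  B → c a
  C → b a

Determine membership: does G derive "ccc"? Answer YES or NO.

CNF form of G:
  S -> T0 C | T0 T0 | T1 B | T2 T1
  A -> T0 T0
  B -> T1 T2
  C -> T0 T2
  T0 -> b
  T1 -> c
  T2 -> a

Fill CYK table bottom-up:
  T[0,0] 'c' = {T1}  orig:{}
  T[1,1] 'c' = {T1}  orig:{}
  T[2,2] 'c' = {T1}  orig:{}
  T[0,1] 'cc' = ∅
  T[1,2] 'cc' = ∅
  T[0,2] 'ccc' = ∅

S ∉ T[0,2] ⇒ NO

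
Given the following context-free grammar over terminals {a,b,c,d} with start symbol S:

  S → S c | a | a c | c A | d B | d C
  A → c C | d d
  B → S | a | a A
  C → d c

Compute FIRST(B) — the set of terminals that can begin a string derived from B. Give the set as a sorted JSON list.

FIRST iteration:
[1]
  A via A→c C: +{c}
  A via A→d d: +{d}
  B via B→a: +{a}
  C via C→d c: +{d}
  S via S→a: +{a}
  S via S→c A: +{c}
  S via S→d B: +{d}
  FIRST[S]={a,c,d}  FIRST[A]={c,d}  FIRST[B]={a}  FIRST[C]={d}
[2]
  B via B→S: +{c,d}
  FIRST[S]={a,c,d}  FIRST[A]={c,d}  FIRST[B]={a,c,d}  FIRST[C]={d}
[3] (stable)
  FIRST[S]={a,c,d}  FIRST[A]={c,d}  FIRST[B]={a,c,d}  FIRST[C]={d}

FIRST(B) = ["a", "c", "d"]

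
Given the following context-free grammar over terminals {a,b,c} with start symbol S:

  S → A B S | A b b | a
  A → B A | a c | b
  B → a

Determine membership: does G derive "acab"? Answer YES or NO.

CNF form of G:
  S -> A X3 | A X4 | a
  A -> B A | T0 T1 | b
  B -> a
  T0 -> a
  T1 -> c
  T2 -> b
  X3 -> B S
  X4 -> T2 T2

CYK table (by increasing span):
  T[0,0] 'a' = {B,S,T0}  orig:{B,S}
  T[1,1] 'c' = {T1}  orig:{}
  T[2,2] 'a' = {B,S,T0}  orig:{B,S}
  T[3,3] 'b' = {A,T2}  orig:{A}
  T[0,1] 'ac' = {A}
  T[1,2] 'ca' = ∅
  T[2,3] 'ab' = {A}
  T[0,2] 'aca' = ∅
  T[1,3] 'cab' = ∅
  T[0,3] 'acab' = ∅

S ∉ T[0,3] ⇒ NO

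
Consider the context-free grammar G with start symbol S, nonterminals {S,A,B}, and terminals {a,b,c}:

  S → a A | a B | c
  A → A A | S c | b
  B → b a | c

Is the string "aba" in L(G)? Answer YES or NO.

Convert to CNF:
  S -> T2 A | T2 B | c
  A -> A A | S T0 | b
  B -> T1 T2 | c
  T0 -> c
  T1 -> b
  T2 -> a

CYK table (by increasing span):
  [0..0]={T2}  "a"  orig:{}
  [1..1]={A,T1}  "b"  orig:{A}
  [2..2]={T2}  "a"  orig:{}
  [0..1]={S}  "ab"
  [1..2]={B}  "ba"
  [0..2]={S}  "aba"

S ∈ T[0,2] ⇒ YES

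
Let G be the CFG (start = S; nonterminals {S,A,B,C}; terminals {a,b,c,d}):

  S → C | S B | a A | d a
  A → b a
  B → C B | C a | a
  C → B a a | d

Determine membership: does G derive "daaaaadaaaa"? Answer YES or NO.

CNF form of G:
  S -> B X4 | S B | T1 A | T2 T1 | d
  A -> T0 T1
  B -> C B | C T1 | a
  C -> B X3 | d
  T0 -> b
  T1 -> a
  T2 -> d
  X3 -> T1 T1
  X4 -> T1 T1

CYK fill:
  cell(0,0) d: {C,S,T2}  orig:{C,S}
  cell(1,1) a: {B,T1}  orig:{B}
  cell(2,2) a: {B,T1}  orig:{B}
  cell(3,3) a: {B,T1}  orig:{B}
  cell(4,4) a: {B,T1}  orig:{B}
  cell(5,5) a: {B,T1}  orig:{B}
  cell(6,6) d: {C,S,T2}  orig:{C,S}
  cell(7,7) a: {B,T1}  orig:{B}
  cell(8,8) a: {B,T1}  orig:{B}
  cell(9,9) a: {B,T1}  orig:{B}
  cell(10,10) a: {B,T1}  orig:{B}
  cell(0,1) da: {B,S}
  cell(1,2) aa: {X3,X4}  orig:{}
  cell(2,3) aa: {X3,X4}  orig:{}
  cell(3,4) aa: {X3,X4}  orig:{}
  cell(4,5) aa: {X3,X4}  orig:{}
  cell(5,6) ad: ∅
  cell(6,7) da: {B,S}
  cell(7,8) aa: {X3,X4}  orig:{}
  cell(8,9) aa: {X3,X4}  orig:{}
  cell(9,10) aa: {X3,X4}  orig:{}
  cell(0,2) daa: {S}
  cell(1,3) aaa: {C,S}
  cell(2,4) aaa: {C,S}
  cell(3,5) aaa: {C,S}
  cell(4,6) aad: ∅
  cell(5,7) ada: ∅
  cell(6,8) daa: {S}
  cell(7,9) aaa: {C,S}
  cell(8,10) aaa: {C,S}
  cell(0,3) daaa: {C,S}
  cell(1,4) aaaa: {B,S}
  cell(2,5) aaaa: {B,S}
  cell(3,6) aaad: ∅
  cell(4,7) aada: ∅
  cell(5,8) adaa: ∅
  cell(6,9) daaa: {C,S}
  cell(7,10) aaaa: {B,S}
  cell(0,4) daaaa: {B,S}
  cell(1,5) aaaaa: {S}
  cell(2,6) aaaad: ∅
  cell(3,7) aaada: {B,S}
  cell(4,8) aadaa: ∅
  cell(5,9) adaaa: ∅
  cell(6,10) daaaa: {B,S}
  cell(0,5) daaaaa: {S}
  cell(1,6) aaaaad: ∅
  cell(2,7) aaaada: {S}
  cell(3,8) aaadaa: {S}
  cell(4,9) aadaaa: ∅
  cell(5,10) adaaaa: ∅
  cell(0,6) daaaaad: ∅
  cell(1,7) aaaaada: {S}
  cell(2,8) aaaadaa: {S}
  cell(3,9) aaadaaa: {C,S}
  cell(4,10) aadaaaa: ∅
  cell(0,7) daaaaada: {S}
  cell(1,8) aaaaadaa: {S}
  cell(2,9) aaaadaaa: {S}
  cell(3,10) aaadaaaa: {B,S}
  cell(0,8) daaaaadaa: {S}
  cell(1,9) aaaaadaaa: {S}
  cell(2,10) aaaadaaaa: {S}
  cell(0,9) daaaaadaaa: {S}
  cell(1,10) aaaaadaaaa: {S}
  cell(0,10) daaaaadaaaa: {S}

S ∈ T[0,10] ⇒ YES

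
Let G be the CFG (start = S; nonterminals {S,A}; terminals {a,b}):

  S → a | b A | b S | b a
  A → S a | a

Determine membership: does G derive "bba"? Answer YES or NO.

CNF form of G:
  S -> T1 A | T1 S | T1 T0 | a
  A -> S T0 | a
  T0 -> a
  T1 -> b

CYK fill:
  [0..0]={T1}  "b"  orig:{}
  [1..1]={T1}  "b"  orig:{}
  [2..2]={A,S,T0}  "a"  orig:{A,S}
  [0..1]=∅  "bb"
  [1..2]={S}  "ba"
  [0..2]={S}  "bba"

S ∈ T[0,2] ⇒ YES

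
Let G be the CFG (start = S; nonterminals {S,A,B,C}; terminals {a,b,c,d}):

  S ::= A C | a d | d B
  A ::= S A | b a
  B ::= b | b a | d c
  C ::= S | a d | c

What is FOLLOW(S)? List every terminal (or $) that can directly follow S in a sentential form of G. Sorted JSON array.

FIRST sets, iterate to fixpoint:
pass 1:
  A via A→b a: +{b}
  B via B→b: +{b}
  B via B→d c: +{d}
  C via C→a d: +{a}
  C via C→c: +{c}
  S via S→A C: +{b}
  S via S→a d: +{a}
  S via S→d B: +{d}
  FIRST[S]={a,b,d}  FIRST[A]={b}  FIRST[B]={b,d}  FIRST[C]={a,c}
pass 2:
  A via A→S A: +{a,d}
  C via C→S: +{b,d}
  FIRST[S]={a,b,d}  FIRST[A]={a,b,d}  FIRST[B]={b,d}  FIRST[C]={a,b,c,d}
pass 3: (no change)
  FIRST[S]={a,b,d}  FIRST[A]={a,b,d}  FIRST[B]={b,d}  FIRST[C]={a,b,c,d}

FOLLOW iteration:
initialize: $ ∈ FOLLOW(S)
pass 1:
  A→S A: FOLLOW(S) ⊇ FIRST(A) = {a,b,d}; new: +{a,b,d}
  S→A C: FOLLOW(A) ⊇ FIRST(C) = {a,b,c,d}; new: +{a,b,c,d}
  S→A C: FOLLOW(C) ⊇ FOLLOW(S) ⊇ {$,a,b,d}; new: +{$,a,b,d}
  S→d B: FOLLOW(B) ⊇ FOLLOW(S) ⊇ {$,a,b,d}; new: +{$,a,b,d}
  S: {$,a,b,d}  A: {a,b,c,d}  B: {$,a,b,d}  C: {$,a,b,d}
pass 2: (stable)
  S: {$,a,b,d}  A: {a,b,c,d}  B: {$,a,b,d}  C: {$,a,b,d}

FOLLOW(S) = ["$", "a", "b", "d"]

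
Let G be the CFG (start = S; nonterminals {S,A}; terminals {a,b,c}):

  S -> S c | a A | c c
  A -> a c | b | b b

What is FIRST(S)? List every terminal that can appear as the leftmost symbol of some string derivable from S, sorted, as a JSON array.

FIRST iteration:
round 1:
  A via A→a c: +{a}
  A via A→b: +{b}
  S via S→a A: +{a}
  S via S→c c: +{c}
  FIRST[S]={a,c}  FIRST[A]={a,b}
round 2: — fixpoint
  FIRST[S]={a,c}  FIRST[A]={a,b}

FIRST(S) = ["a", "c"]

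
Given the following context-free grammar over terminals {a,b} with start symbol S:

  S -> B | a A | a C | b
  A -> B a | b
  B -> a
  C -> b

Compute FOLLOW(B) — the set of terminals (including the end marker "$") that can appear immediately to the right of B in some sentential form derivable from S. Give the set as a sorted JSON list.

FIRST iteration:
iter 1:
  A via A→b: +{b}
  B via B→a: +{a}
  C via C→b: +{b}
  S via S→B: +{a}
  S via S→b: +{b}
  FIRST[S]={a,b}  FIRST[A]={b}  FIRST[B]={a}  FIRST[C]={b}
iter 2:
  A via A→B a: +{a}
  FIRST[S]={a,b}  FIRST[A]={a,b}  FIRST[B]={a}  FIRST[C]={b}
iter 3: (stable)
  FIRST[S]={a,b}  FIRST[A]={a,b}  FIRST[B]={a}  FIRST[C]={b}

Compute FOLLOW by fixpoint:
initialize: $ ∈ FOLLOW(S)
round 1:
  A→B a: FOLLOW(B) ⊇ FIRST(a) = {a}; new: +{a}
  S→B: FOLLOW(B) ⊇ FOLLOW(S) ⊇ {$}; new: +{$}
  S→a A: FOLLOW(A) ⊇ FOLLOW(S) ⊇ {$}; new: +{$}
  S→a C: FOLLOW(C) ⊇ FOLLOW(S) ⊇ {$}; new: +{$}
  FOLLOW(S)={$}  FOLLOW(A)={$}  FOLLOW(B)={$,a}  FOLLOW(C)={$}
round 2: (stable)
  FOLLOW(S)={$}  FOLLOW(A)={$}  FOLLOW(B)={$,a}  FOLLOW(C)={$}

FOLLOW(B) = ["$", "a"]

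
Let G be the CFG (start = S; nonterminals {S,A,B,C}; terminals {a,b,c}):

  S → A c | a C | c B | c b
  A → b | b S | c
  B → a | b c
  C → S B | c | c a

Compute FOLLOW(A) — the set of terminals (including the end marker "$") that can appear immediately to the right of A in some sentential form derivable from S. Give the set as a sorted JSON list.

FIRST sets, iterate to fixpoint:
iter 1:
  A via A→b: +{b}
  A via A→c: +{c}
  B via B→a: +{a}
  B via B→b c: +{b}
  C via C→c: +{c}
  S via S→A c: +{b,c}
  S via S→a C: +{a}
  FIRST(S)={a,b,c}  FIRST(A)={b,c}  FIRST(B)={a,b}  FIRST(C)={c}
iter 2:
  C via C→S B: +{a,b}
  FIRST(S)={a,b,c}  FIRST(A)={b,c}  FIRST(B)={a,b}  FIRST(C)={a,b,c}
iter 3: done
  FIRST(S)={a,b,c}  FIRST(A)={b,c}  FIRST(B)={a,b}  FIRST(C)={a,b,c}

FOLLOW iteration:
FOLLOW(S) := {$}
round 1:
  C→S B: FOLLOW(S) ⊇ FIRST(B) = {a,b}; new: +{a,b}
  S→A c: FOLLOW(A) ⊇ FIRST(c) = {c}; new: +{c}
  S→a C: FOLLOW(C) ⊇ FOLLOW(S) ⊇ {$,a,b}; new: +{$,a,b}
  S→c B: FOLLOW(B) ⊇ FOLLOW(S) ⊇ {$,a,b}; new: +{$,a,b}
  S: {$,a,b}  A: {c}  B: {$,a,b}  C: {$,a,b}
round 2:
  A→b S: FOLLOW(S) ⊇ FOLLOW(A) ⊇ {c}; new: +{c}
  S→a C: FOLLOW(C) ⊇ FOLLOW(S) ⊇ {$,a,b,c}; new: +{c}
  S→c B: FOLLOW(B) ⊇ FOLLOW(S) ⊇ {$,a,b,c}; new: +{c}
  S: {$,a,b,c}  A: {c}  B: {$,a,b,c}  C: {$,a,b,c}
round 3: (stable)
  S: {$,a,b,c}  A: {c}  B: {$,a,b,c}  C: {$,a,b,c}

FOLLOW(A) = ["c"]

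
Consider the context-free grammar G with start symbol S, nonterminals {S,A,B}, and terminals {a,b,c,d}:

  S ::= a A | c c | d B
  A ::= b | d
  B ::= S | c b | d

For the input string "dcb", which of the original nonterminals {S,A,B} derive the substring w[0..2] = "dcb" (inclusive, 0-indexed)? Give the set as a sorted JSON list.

Convert to CNF:
  S -> T0 A | T1 T1 | T3 B
  A -> b | d
  B -> T0 A | T1 T1 | T1 T2 | T3 B | d
  T0 -> a
  T1 -> c
  T2 -> b
  T3 -> d

CYK table (by increasing span) — only the sub-triangle for w[0..2]:
  cell(0,0) d: {A,B,T3}  orig:{A,B}
  cell(1,1) c: {T1}  orig:{}
  cell(2,2) b: {A,T2}  orig:{A}
  cell(0,1) dc: ∅
  cell(1,2) cb: {B}
  cell(0,2) dcb: {B,S}

Original NTs in T[0,2] deriving "dcb": ["B", "S"]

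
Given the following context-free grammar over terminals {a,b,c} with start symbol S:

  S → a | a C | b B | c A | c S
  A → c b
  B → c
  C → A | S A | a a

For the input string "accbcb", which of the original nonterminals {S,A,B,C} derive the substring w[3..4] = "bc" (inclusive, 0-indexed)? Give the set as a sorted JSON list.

CNF form of G:
  S -> T0 A | T0 S | T1 B | T2 C | a
  A -> T0 T1
  B -> c
  C -> S A | T0 T1 | T2 T2
  T0 -> c
  T1 -> b
  T2 -> a

CYK table (by increasing span) (cells [i..j] with 3 ≤ i ≤ j ≤ 4 only):
  cell(3,3) b: {T1}  orig:{}
  cell(4,4) c: {B,T0}  orig:{B}
  cell(3,4) bc: {S}

Original NTs in T[3,4] deriving "bc": ["S"]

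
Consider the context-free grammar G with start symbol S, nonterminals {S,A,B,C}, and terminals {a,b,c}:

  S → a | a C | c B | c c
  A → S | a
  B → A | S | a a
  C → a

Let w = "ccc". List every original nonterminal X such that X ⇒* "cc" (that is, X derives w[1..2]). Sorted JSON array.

CNF form of G:
  S -> T0 C | T1 B | T1 T1 | a
  A -> T0 C | T1 B | T1 T1 | a
  B -> T0 C | T0 T0 | T1 B | T1 T1 | a
  C -> a
  T0 -> a
  T1 -> c

CYK table (by increasing span), restricted to cells inside w[1..2]:
  T[1,1] 'c' = {T1}  orig:{}
  T[2,2] 'c' = {T1}  orig:{}
  T[1,2] 'cc' = {A,B,S}

Original NTs in T[1,2] deriving "cc": ["A", "B", "S"]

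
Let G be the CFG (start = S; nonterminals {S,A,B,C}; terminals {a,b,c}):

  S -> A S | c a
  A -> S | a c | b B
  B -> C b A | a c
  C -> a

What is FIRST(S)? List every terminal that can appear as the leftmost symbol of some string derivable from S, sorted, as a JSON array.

FIRST iteration:
[1]
  A via A→a c: +{a}
  A via A→b B: +{b}
  B via B→a c: +{a}
  C via C→a: +{a}
  S via S→A S: +{a,b}
  S via S→c a: +{c}
  FIRST[S]={a,b,c}  FIRST[A]={a,b}  FIRST[B]={a}  FIRST[C]={a}
[2]
  A via A→S: +{c}
  FIRST[S]={a,b,c}  FIRST[A]={a,b,c}  FIRST[B]={a}  FIRST[C]={a}
[3] (stable)
  FIRST[S]={a,b,c}  FIRST[A]={a,b,c}  FIRST[B]={a}  FIRST[C]={a}

FIRST(S) = ["a", "b", "c"]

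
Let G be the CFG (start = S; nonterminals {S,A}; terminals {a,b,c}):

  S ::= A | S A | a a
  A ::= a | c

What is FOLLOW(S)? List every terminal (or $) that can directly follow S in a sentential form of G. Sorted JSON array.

FIRST sets, iterate to fixpoint:
iter 1:
  A via A→a: +{a}
  A via A→c: +{c}
  S via S→A: +{a,c}
  S: {a,c}  A: {a,c}
iter 2: (stable)
  S: {a,c}  A: {a,c}

FOLLOW sets:
seed FOLLOW(S) with $
pass 1:
  S→A: FOLLOW(A) ⊇ FOLLOW(S) ⊇ {$}; new: +{$}
  S→S A: FOLLOW(S) ⊇ FIRST(A) = {a,c}; new: +{a,c}
  S→S A: FOLLOW(A) ⊇ FOLLOW(S) ⊇ {$,a,c}; new: +{a,c}
  FOLLOW[S]={$,a,c}  FOLLOW[A]={$,a,c}
pass 2: — fixpoint
  FOLLOW[S]={$,a,c}  FOLLOW[A]={$,a,c}

FOLLOW(S) = ["$", "a", "c"]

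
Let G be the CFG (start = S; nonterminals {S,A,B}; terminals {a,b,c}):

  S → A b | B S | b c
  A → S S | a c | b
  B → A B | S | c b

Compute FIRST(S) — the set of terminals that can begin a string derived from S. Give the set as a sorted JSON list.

FIRST iteration:
round 1:
  A via A→a c: +{a}
  A via A→b: +{b}
  B via B→A B: +{a,b}
  B via B→c b: +{c}
  S via S→A b: +{a,b}
  S via S→B S: +{c}
  FIRST(S)={a,b,c}  FIRST(A)={a,b}  FIRST(B)={a,b,c}
round 2:
  A via A→S S: +{c}
  FIRST(S)={a,b,c}  FIRST(A)={a,b,c}  FIRST(B)={a,b,c}
round 3: done
  FIRST(S)={a,b,c}  FIRST(A)={a,b,c}  FIRST(B)={a,b,c}

FIRST(S) = ["a", "b", "c"]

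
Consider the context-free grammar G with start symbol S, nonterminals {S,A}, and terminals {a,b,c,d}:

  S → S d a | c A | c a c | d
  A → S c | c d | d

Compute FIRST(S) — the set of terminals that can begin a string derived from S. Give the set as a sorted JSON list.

FIRST iteration:
iter 1:
  A via A→c d: +{c}
  A via A→d: +{d}
  S via S→c A: +{c}
  S via S→d: +{d}
  FIRST(S)={c,d}  FIRST(A)={c,d}
iter 2: (no change)
  FIRST(S)={c,d}  FIRST(A)={c,d}

FIRST(S) = ["c", "d"]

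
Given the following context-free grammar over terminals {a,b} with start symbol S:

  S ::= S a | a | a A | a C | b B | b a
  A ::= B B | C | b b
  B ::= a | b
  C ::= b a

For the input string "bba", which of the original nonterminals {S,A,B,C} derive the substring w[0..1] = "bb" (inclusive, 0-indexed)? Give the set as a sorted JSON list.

CNF form of G:
  S -> S T1 | T0 B | T0 T1 | T1 A | T1 C | a
  A -> B B | T0 T0 | T0 T1
  B -> a | b
  C -> T0 T1
  T0 -> b
  T1 -> a

CYK fill, restricted to cells inside w[0..1]:
  cell(0,0) b: {B,T0}  orig:{B}
  cell(1,1) b: {B,T0}  orig:{B}
  cell(0,1) bb: {A,S}

Original NTs in T[0,1] deriving "bb": ["A", "S"]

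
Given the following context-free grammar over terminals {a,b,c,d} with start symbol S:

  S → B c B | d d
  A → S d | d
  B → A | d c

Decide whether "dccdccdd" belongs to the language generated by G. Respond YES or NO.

Convert to CNF:
  S -> B X2 | T0 T0
  A -> S T0 | d
  B -> S T0 | T0 T1 | d
  T0 -> d
  T1 -> c
  X2 -> T1 B

Fill CYK table bottom-up:
  cell(0,0) d: {A,B,T0}  orig:{A,B}
  cell(1,1) c: {T1}  orig:{}
  cell(2,2) c: {T1}  orig:{}
  cell(3,3) d: {A,B,T0}  orig:{A,B}
  cell(4,4) c: {T1}  orig:{}
  cell(5,5) c: {T1}  orig:{}
  cell(6,6) d: {A,B,T0}  orig:{A,B}
  cell(7,7) d: {A,B,T0}  orig:{A,B}
  cell(0,1) dc: {B}
  cell(1,2) cc: ∅
  cell(2,3) cd: {X2}  orig:{}
  cell(3,4) dc: {B}
  cell(4,5) cc: ∅
  cell(5,6) cd: {X2}  orig:{}
  cell(6,7) dd: {S}
  cell(0,2) dcc: ∅
  cell(1,3) ccd: ∅
  cell(2,4) cdc: {X2}  orig:{}
  cell(3,5) dcc: ∅
  cell(4,6) ccd: ∅
  cell(5,7) cdd: ∅
  cell(0,3) dccd: {S}
  cell(1,4) ccdc: ∅
  cell(2,5) cdcc: ∅
  cell(3,6) dccd: {S}
  cell(4,7) ccdd: ∅
  cell(0,4) dccdc: {S}
  cell(1,5) ccdcc: ∅
  cell(2,6) cdccd: ∅
  cell(3,7) dccdd: {A,B}
  cell(0,5) dccdcc: ∅
  cell(1,6) ccdccd: ∅
  cell(2,7) cdccdd: {X2}  orig:{}
  cell(0,6) dccdccd: ∅
  cell(1,7) ccdccdd: ∅
  cell(0,7) dccdccdd: {S}

S ∈ T[0,7] ⇒ YES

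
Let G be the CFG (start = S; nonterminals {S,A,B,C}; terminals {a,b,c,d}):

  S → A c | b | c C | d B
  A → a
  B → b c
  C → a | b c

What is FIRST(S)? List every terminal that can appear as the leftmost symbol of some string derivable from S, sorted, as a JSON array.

Compute FIRST by fixpoint:
pass 1:
  A via A→a: +{a}
  B via B→b c: +{b}
  C via C→a: +{a}
  C via C→b c: +{b}
  S via S→A c: +{a}
  S via S→b: +{b}
  S via S→c C: +{c}
  S via S→d B: +{d}
  FIRST[S]={a,b,c,d}  FIRST[A]={a}  FIRST[B]={b}  FIRST[C]={a,b}
pass 2: — fixpoint
  FIRST[S]={a,b,c,d}  FIRST[A]={a}  FIRST[B]={b}  FIRST[C]={a,b}

FIRST(S) = ["a", "b", "c", "d"]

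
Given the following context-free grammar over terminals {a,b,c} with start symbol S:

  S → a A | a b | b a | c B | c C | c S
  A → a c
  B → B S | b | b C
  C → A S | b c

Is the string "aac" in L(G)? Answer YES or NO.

Convert to CNF:
  S -> T0 A | T0 T2 | T1 B | T1 C | T1 S | T2 T0
  A -> T0 T1
  B -> B S | T2 C | b
  C -> A S | T2 T1
  T0 -> a
  T1 -> c
  T2 -> b

CYK table (by increasing span):
  [0..0]={T0}  "a"  orig:{}
  [1..1]={T0}  "a"  orig:{}
  [2..2]={T1}  "c"  orig:{}
  [0..1]=∅  "aa"
  [1..2]={A}  "ac"
  [0..2]={S}  "aac"

S ∈ T[0,2] ⇒ YES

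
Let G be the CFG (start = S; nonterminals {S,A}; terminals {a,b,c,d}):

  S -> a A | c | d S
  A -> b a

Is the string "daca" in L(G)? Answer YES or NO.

Convert to CNF:
  S -> T1 A | T2 S | c
  A -> T0 T1
  T0 -> b
  T1 -> a
  T2 -> d

CYK fill:
  [0..0]={T2}  "d"  orig:{}
  [1..1]={T1}  "a"  orig:{}
  [2..2]={S}  "c"
  [3..3]={T1}  "a"  orig:{}
  [0..1]=∅  "da"
  [1..2]=∅  "ac"
  [2..3]=∅  "ca"
  [0..2]=∅  "dac"
  [1..3]=∅  "aca"
  [0..3]=∅  "daca"

S ∉ T[0,3] ⇒ NO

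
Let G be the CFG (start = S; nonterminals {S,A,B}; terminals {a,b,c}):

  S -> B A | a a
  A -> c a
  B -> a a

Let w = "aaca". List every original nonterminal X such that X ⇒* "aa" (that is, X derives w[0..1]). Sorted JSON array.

Convert to CNF:
  S -> B A | T1 T1
  A -> T0 T1
  B -> T1 T1
  T0 -> c
  T1 -> a

Fill CYK table bottom-up (cells [i..j] with 0 ≤ i ≤ j ≤ 1 only):
  [0..0]={T1}  "a"  orig:{}
  [1..1]={T1}  "a"  orig:{}
  [0..1]={B,S}  "aa"

Original NTs in T[0,1] deriving "aa": ["B", "S"]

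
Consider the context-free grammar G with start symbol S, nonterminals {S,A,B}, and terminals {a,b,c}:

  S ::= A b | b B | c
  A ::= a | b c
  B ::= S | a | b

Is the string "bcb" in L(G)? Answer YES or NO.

Convert to CNF:
  S -> A T0 | T0 B | c
  A -> T0 T1 | a
  B -> A T0 | T0 B | a | b | c
  T0 -> b
  T1 -> c

Fill CYK table bottom-up:
  [0..0]={B,T0}  "b"  orig:{B}
  [1..1]={B,S,T1}  "c"  orig:{B,S}
  [2..2]={B,T0}  "b"  orig:{B}
  [0..1]={A,B,S}  "bc"
  [1..2]=∅  "cb"
  [0..2]={B,S}  "bcb"

S ∈ T[0,2] ⇒ YES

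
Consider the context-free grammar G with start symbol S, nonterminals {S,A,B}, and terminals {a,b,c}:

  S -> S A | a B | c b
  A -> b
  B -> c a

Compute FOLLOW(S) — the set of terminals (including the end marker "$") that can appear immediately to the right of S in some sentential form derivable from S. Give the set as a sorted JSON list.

FIRST sets, iterate to fixpoint:
[1]
  A via A→b: +{b}
  B via B→c a: +{c}
  S via S→a B: +{a}
  S via S→c b: +{c}
  FIRST(S)={a,c}  FIRST(A)={b}  FIRST(B)={c}
[2] — fixpoint
  FIRST(S)={a,c}  FIRST(A)={b}  FIRST(B)={c}

FOLLOW sets:
FOLLOW(S) := {$}
iter 1:
  S→S A: FOLLOW(S) ⊇ FIRST(A) = {b}; new: +{b}
  S→S A: FOLLOW(A) ⊇ FOLLOW(S) ⊇ {$,b}; new: +{$,b}
  S→a B: FOLLOW(B) ⊇ FOLLOW(S) ⊇ {$,b}; new: +{$,b}
  FOLLOW(S)={$,b}  FOLLOW(A)={$,b}  FOLLOW(B)={$,b}
iter 2: done
  FOLLOW(S)={$,b}  FOLLOW(A)={$,b}  FOLLOW(B)={$,b}

FOLLOW(S) = ["$", "b"]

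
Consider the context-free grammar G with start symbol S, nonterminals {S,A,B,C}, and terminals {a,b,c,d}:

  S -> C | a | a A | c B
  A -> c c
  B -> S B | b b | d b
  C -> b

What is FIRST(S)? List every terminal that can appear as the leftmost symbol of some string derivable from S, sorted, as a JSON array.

FIRST iteration:
pass 1:
  A via A→c c: +{c}
  B via B→b b: +{b}
  B via B→d b: +{d}
  C via C→b: +{b}
  S via S→C: +{b}
  S via S→a: +{a}
  S via S→c B: +{c}
  S: {a,b,c}  A: {c}  B: {b,d}  C: {b}
pass 2:
  B via B→S B: +{a,c}
  S: {a,b,c}  A: {c}  B: {a,b,c,d}  C: {b}
pass 3: (stable)
  S: {a,b,c}  A: {c}  B: {a,b,c,d}  C: {b}

FIRST(S) = ["a", "b", "c"]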